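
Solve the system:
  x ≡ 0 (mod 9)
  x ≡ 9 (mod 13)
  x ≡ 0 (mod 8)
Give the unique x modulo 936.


Moduli 9, 13, 8 are pairwise coprime; by CRT there is a unique solution modulo M = 9 · 13 · 8 = 936.
Solve pairwise, accumulating the modulus:
  Start with x ≡ 0 (mod 9).
  Combine with x ≡ 9 (mod 13): since gcd(9, 13) = 1, we get a unique residue mod 117.
    Write x = 0 + 9·t and substitute into x ≡ 9 (mod 13): 9·t ≡ 9 − 0 = 9 (mod 13).
    The inverse of 9 mod 13 is 3 (since 9·3 = 27 = 2·13 + 1), so t ≡ 3·9 = 27 ≡ 1 (mod 13).
    Then x = 0 + 9·1 = 9, valid modulo lcm(9, 13) = 117: x ≡ 9 (mod 117).
  Combine with x ≡ 0 (mod 8): since gcd(117, 8) = 1, we get a unique residue mod 936.
    Write x = 9 + 117·t and substitute into x ≡ 0 (mod 8): 117·t ≡ 0 − 9 = -9 (mod 8).
    Reduce coefficients mod 8: 5·t ≡ 7 (mod 8).
    The inverse of 5 mod 8 is 5 (since 5·5 = 25 = 3·8 + 1), so t ≡ 5·7 = 35 ≡ 3 (mod 8).
    Then x = 9 + 117·3 = 360, valid modulo lcm(117, 8) = 936: x ≡ 360 (mod 936).
Verify: 360 mod 9 = 0 ✓, 360 mod 13 = 9 ✓, 360 mod 8 = 0 ✓.

x ≡ 360 (mod 936).


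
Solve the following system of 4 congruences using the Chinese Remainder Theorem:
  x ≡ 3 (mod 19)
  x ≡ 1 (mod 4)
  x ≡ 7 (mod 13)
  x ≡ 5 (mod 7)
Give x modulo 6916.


Product of moduli M = 19 · 4 · 13 · 7 = 6916.
Merge one congruence at a time:
  Start: x ≡ 3 (mod 19).
  Combine with x ≡ 1 (mod 4); new modulus lcm = 76.
    Write x = 3 + 19·t and substitute into x ≡ 1 (mod 4): 19·t ≡ 1 − 3 = -2 (mod 4).
    Reduce coefficients mod 4: 3·t ≡ 2 (mod 4).
    The inverse of 3 mod 4 is 3 (since 3·3 = 9 = 2·4 + 1), so t ≡ 3·2 = 6 ≡ 2 (mod 4).
    Then x = 3 + 19·2 = 41, valid modulo lcm(19, 4) = 76: x ≡ 41 (mod 76).
  Combine with x ≡ 7 (mod 13); new modulus lcm = 988.
    Write x = 41 + 76·t and substitute into x ≡ 7 (mod 13): 76·t ≡ 7 − 41 = -34 (mod 13).
    Reduce coefficients mod 13: 11·t ≡ 5 (mod 13).
    The inverse of 11 mod 13 is 6 (since 11·6 = 66 = 5·13 + 1), so t ≡ 6·5 = 30 ≡ 4 (mod 13).
    Then x = 41 + 76·4 = 345, valid modulo lcm(76, 13) = 988: x ≡ 345 (mod 988).
  Combine with x ≡ 5 (mod 7); new modulus lcm = 6916.
    Write x = 345 + 988·t and substitute into x ≡ 5 (mod 7): 988·t ≡ 5 − 345 = -340 (mod 7).
    Reduce coefficients mod 7: 1·t ≡ 3 (mod 7).
    So t ≡ 3 (mod 7).
    Then x = 345 + 988·3 = 3309, valid modulo lcm(988, 7) = 6916: x ≡ 3309 (mod 6916).
Verify against each original: 3309 mod 19 = 3, 3309 mod 4 = 1, 3309 mod 13 = 7, 3309 mod 7 = 5.

x ≡ 3309 (mod 6916).


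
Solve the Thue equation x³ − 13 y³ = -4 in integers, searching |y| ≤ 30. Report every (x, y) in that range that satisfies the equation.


The equation is x³ - 13y³ = -4. For fixed y, x³ = 13·y³ − 4, so a solution requires the RHS to be a perfect cube.
Strategy: iterate y from -30 to 30, compute RHS = 13·y³ − 4, and check whether it is a (positive or negative) perfect cube.
Check small values of y:
  y = 0: RHS = -4 is not a perfect cube.
  y = 1: RHS = 9 is not a perfect cube.
  y = -1: RHS = -17 is not a perfect cube.
  y = 2: RHS = 100 is not a perfect cube.
  y = -2: RHS = -108 is not a perfect cube.
  y = 3: RHS = 347 is not a perfect cube.
  y = -3: RHS = -355 is not a perfect cube.
Continuing the search up to |y| = 30 finds no solutions either.
No (x, y) in the scanned range satisfies the equation.

No integer solutions with |y| ≤ 30.


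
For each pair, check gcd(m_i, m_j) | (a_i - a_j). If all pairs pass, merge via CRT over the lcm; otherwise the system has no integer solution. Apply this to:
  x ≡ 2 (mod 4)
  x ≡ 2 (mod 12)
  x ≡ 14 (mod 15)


Moduli 4, 12, 15 are not pairwise coprime, so CRT works modulo lcm(m_i) when all pairwise compatibility conditions hold.
Pairwise compatibility: gcd(m_i, m_j) must divide a_i - a_j for every pair.
Merge one congruence at a time:
  Start: x ≡ 2 (mod 4).
  Combine with x ≡ 2 (mod 12): gcd(4, 12) = 4; 2 - 2 = 0, which IS divisible by 4, so compatible.
    Write x = 2 + 4·t and substitute into x ≡ 2 (mod 12): 4·t ≡ 2 − 2 = 0 (mod 12).
    Divide the congruence (and modulus) by g = 4: 1·t ≡ 0 (mod 3).
    So t ≡ 0 (mod 3).
    Then x = 2 + 4·0 = 2, valid modulo lcm(4, 12) = 12: x ≡ 2 (mod 12).
  Combine with x ≡ 14 (mod 15): gcd(12, 15) = 3; 14 - 2 = 12, which IS divisible by 3, so compatible.
    Write x = 2 + 12·t and substitute into x ≡ 14 (mod 15): 12·t ≡ 14 − 2 = 12 (mod 15).
    Divide the congruence (and modulus) by g = 3: 4·t ≡ 4 (mod 5).
    The inverse of 4 mod 5 is 4 (since 4·4 = 16 = 3·5 + 1), so t ≡ 4·4 = 16 ≡ 1 (mod 5).
    Then x = 2 + 12·1 = 14, valid modulo lcm(12, 15) = 60: x ≡ 14 (mod 60).
Verify: 14 mod 4 = 2, 14 mod 12 = 2, 14 mod 15 = 14.

x ≡ 14 (mod 60).


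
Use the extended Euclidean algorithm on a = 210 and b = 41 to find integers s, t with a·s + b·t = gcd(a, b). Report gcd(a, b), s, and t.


Euclidean algorithm on (210, 41) — divide until remainder is 0:
  210 = 5 · 41 + 5
  41 = 8 · 5 + 1
  5 = 5 · 1 + 0
gcd(210, 41) = 1.
Track Bezout coefficients alongside the remainders: start with r₀ = 210 = a·1 + b·0 (s = 1, t = 0) and r₁ = 41 = a·0 + b·1 (s = 0, t = 1); each new remainder r_{k+1} = r_{k-1} − q_k·r_k inherits s_{k+1} = s_{k-1} − q_k·s_k, t_{k+1} = t_{k-1} − q_k·t_k, so r_k = a·s_k + b·t_k at every step:
  q = 5: r = 5, s = 1 − 5·0 = 1, t = 0 − 5·1 = -5  (check: 210·1 + 41·(-5) = 5)
  q = 8: r = 1, s = 0 − 8·1 = -8, t = 1 − 8·(-5) = 41  (check: 210·(-8) + 41·41 = 1)
The row with r = 1 (the gcd) gives the Bezout coefficients s = -8, t = 41.
Result: 210 · (-8) + 41 · (41) = 1.

gcd(210, 41) = 1; s = -8, t = 41 (check: 210·(-8) + 41·41 = 1).


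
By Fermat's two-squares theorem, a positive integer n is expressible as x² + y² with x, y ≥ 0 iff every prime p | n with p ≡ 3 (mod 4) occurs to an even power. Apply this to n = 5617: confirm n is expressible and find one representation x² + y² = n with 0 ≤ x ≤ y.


Step 1: Factor n = 5617 = 41 · 137.
Step 2: Check the mod-4 condition on each prime factor: 41 ≡ 1 (mod 4), exponent 1; 137 ≡ 1 (mod 4), exponent 1.
All primes ≡ 3 (mod 4) appear to even exponent (or don't appear), so by the two-squares theorem n IS expressible as a sum of two squares.
Step 3: Build a representation. Here n = 41 · 137 is a product of primes ≡ 1 (mod 4). Each prime p ≡ 1 (mod 4) is itself a sum of two squares; find a² by testing p − a² for a perfect square:
  41: 41 − 1² = 40, 41 − 2² = 37, 41 − 3² = 32, 41 − 4² = 25 = 5² ⇒ 41 = 4² + 5².
  137: 137 − 1² = 136, 137 − 2² = 133, 137 − 3² = 128, 137 − 4² = 121 = 11² ⇒ 137 = 4² + 11².
  Combine using the Brahmagupta–Fibonacci identity (a² + b²)(c² + d²) = (ac − bd)² + (ad + bc)² = (ac + bd)² + (ad − bc)²:
  41 · 137 = 5617: from (4² + 5²)(4² + 11²), take (4·4 − 5·11, 4·11 + 5·4) = (16 − 55, 44 + 20) = (-39, 64); dropping signs (only squares matter) gives (39, 64); check 39² + 64² = 1521 + 4096 = 5617 ✓.
Step 4: Order so x ≤ y and verify: 39² + 64² = 1521 + 4096 = 5617 = n. ✓

n = 5617 = 39² + 64² (one valid representation with x ≤ y).


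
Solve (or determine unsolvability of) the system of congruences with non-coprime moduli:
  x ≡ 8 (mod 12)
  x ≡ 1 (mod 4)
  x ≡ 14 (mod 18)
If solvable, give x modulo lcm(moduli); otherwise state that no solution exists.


Moduli 12, 4, 18 are not pairwise coprime, so CRT works modulo lcm(m_i) when all pairwise compatibility conditions hold.
Pairwise compatibility: gcd(m_i, m_j) must divide a_i - a_j for every pair.
Merge one congruence at a time:
  Start: x ≡ 8 (mod 12).
  Combine with x ≡ 1 (mod 4): gcd(12, 4) = 4, and 1 - 8 = -7 is NOT divisible by 4.
    ⇒ system is inconsistent (no integer solution).

No solution (the system is inconsistent).


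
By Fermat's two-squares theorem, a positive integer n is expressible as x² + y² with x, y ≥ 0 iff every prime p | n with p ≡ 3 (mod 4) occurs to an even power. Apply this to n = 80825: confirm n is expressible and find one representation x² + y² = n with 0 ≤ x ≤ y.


Step 1: Factor n = 80825 = 5^2 · 53 · 61.
Step 2: Check the mod-4 condition on each prime factor: 5 ≡ 1 (mod 4), exponent 2; 53 ≡ 1 (mod 4), exponent 1; 61 ≡ 1 (mod 4), exponent 1.
All primes ≡ 3 (mod 4) appear to even exponent (or don't appear), so by the two-squares theorem n IS expressible as a sum of two squares.
Step 3: Build a representation. Group n = k² · m with k = 5 and m = 53 · 61 = 3233 (a product of primes ≡ 1 (mod 4)); a representation of m scales to one of n via (k·x)² + (k·y)² = k²(x² + y²). Each prime p ≡ 1 (mod 4) is itself a sum of two squares; find a² by testing p − a² for a perfect square:
  53: 53 − 1² = 52, 53 − 2² = 49 = 7² ⇒ 53 = 2² + 7².
  61: 61 − 1² = 60, 61 − 2² = 57, 61 − 3² = 52, 61 − 4² = 45, 61 − 5² = 36 = 6² ⇒ 61 = 5² + 6².
  Combine using the Brahmagupta–Fibonacci identity (a² + b²)(c² + d²) = (ac − bd)² + (ad + bc)² = (ac + bd)² + (ad − bc)²:
  53 · 61 = 3233: from (2² + 7²)(5² + 6²), take (2·5 − 7·6, 2·6 + 7·5) = (10 − 42, 12 + 35) = (-32, 47); dropping signs (only squares matter) gives (32, 47); check 32² + 47² = 1024 + 2209 = 3233 ✓.
  Scale by k = 5: (5·32, 5·47) = (160, 235).
Step 4: Order so x ≤ y and verify: 160² + 235² = 25600 + 55225 = 80825 = n. ✓

n = 80825 = 160² + 235² (one valid representation with x ≤ y).


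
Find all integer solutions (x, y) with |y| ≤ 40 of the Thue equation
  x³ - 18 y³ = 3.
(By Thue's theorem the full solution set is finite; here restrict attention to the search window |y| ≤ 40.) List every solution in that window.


The equation is x³ - 18y³ = 3. For fixed y, x³ = 18·y³ + 3, so a solution requires the RHS to be a perfect cube.
Strategy: iterate y from -40 to 40, compute RHS = 18·y³ + 3, and check whether it is a (positive or negative) perfect cube.
Check small values of y:
  y = 0: RHS = 3 is not a perfect cube.
  y = 1: RHS = 21 is not a perfect cube.
  y = -1: RHS = -15 is not a perfect cube.
  y = 2: RHS = 147 is not a perfect cube.
  y = -2: RHS = -141 is not a perfect cube.
  y = 3: RHS = 489 is not a perfect cube.
  y = -3: RHS = -483 is not a perfect cube.
Continuing the search up to |y| = 40 finds no solutions either.
No (x, y) in the scanned range satisfies the equation.

No integer solutions with |y| ≤ 40.


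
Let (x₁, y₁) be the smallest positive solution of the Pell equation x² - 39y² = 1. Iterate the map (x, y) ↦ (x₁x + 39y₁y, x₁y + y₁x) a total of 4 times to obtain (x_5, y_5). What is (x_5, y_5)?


Step 1: Find the fundamental solution (x₁, y₁) of x² - 39y² = 1.
  Expand √39 as a continued fraction. a₀ = ⌊√39⌋ = 6; iterate m_{k+1} = d_k·a_k − m_k, d_{k+1} = (39 − m_{k+1}²)/d_k, a_{k+1} = ⌊(a₀ + m_{k+1})/d_{k+1}⌋ (starting m₀ = 0, d₀ = 1), with convergents p_k = a_k·p_{k-1} + p_{k-2}, q_k = a_k·q_{k-1} + q_{k-2} (p₋₁ = 1, q₋₁ = 0):
  k = 0: a₀ = 6; p₀/q₀ = 6/1; p₀² − 39·q₀² = 36 − 39 = -3.
  k = 1: m = 6, d = 3, a = ⌊(6 + 6)/3⌋ = 4; p/q = (4·6 + 1)/(4·1 + 0) = 25/4; p² − 39·q² = 625 − 624 = 1.
  The first convergent with p² − 39·q² = 1 gives the fundamental solution (x₁, y₁) = (25, 4).
Step 2: Apply the recurrence (x_{n+1}, y_{n+1}) = (x₁x_n + 39y₁y_n, x₁y_n + y₁x_n) repeatedly.
  From (x_1, y_1) = (25, 4): x_2 = 25·25 + 39·4·4 = 1249; y_2 = 25·4 + 4·25 = 200.
  From (x_2, y_2) = (1249, 200): x_3 = 25·1249 + 39·4·200 = 62425; y_3 = 25·200 + 4·1249 = 9996.
  From (x_3, y_3) = (62425, 9996): x_4 = 25·62425 + 39·4·9996 = 3120001; y_4 = 25·9996 + 4·62425 = 499600.
  From (x_4, y_4) = (3120001, 499600): x_5 = 25·3120001 + 39·4·499600 = 155937625; y_5 = 25·499600 + 4·3120001 = 24970004.
Step 3: Verify x_5² - 39·y_5² = 24316542890640625 - 24316542890640624 = 1 (should be 1). ✓

(x_1, y_1) = (25, 4); (x_5, y_5) = (155937625, 24970004).


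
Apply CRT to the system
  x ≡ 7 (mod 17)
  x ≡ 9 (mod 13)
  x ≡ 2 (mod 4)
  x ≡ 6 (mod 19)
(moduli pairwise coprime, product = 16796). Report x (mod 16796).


Product of moduli M = 17 · 13 · 4 · 19 = 16796.
Merge one congruence at a time:
  Start: x ≡ 7 (mod 17).
  Combine with x ≡ 9 (mod 13); new modulus lcm = 221.
    Write x = 7 + 17·t and substitute into x ≡ 9 (mod 13): 17·t ≡ 9 − 7 = 2 (mod 13).
    Reduce coefficients mod 13: 4·t ≡ 2 (mod 13).
    The inverse of 4 mod 13 is 10 (since 4·10 = 40 = 3·13 + 1), so t ≡ 10·2 = 20 ≡ 7 (mod 13).
    Then x = 7 + 17·7 = 126, valid modulo lcm(17, 13) = 221: x ≡ 126 (mod 221).
  Combine with x ≡ 2 (mod 4); new modulus lcm = 884.
    Write x = 126 + 221·t and substitute into x ≡ 2 (mod 4): 221·t ≡ 2 − 126 = -124 (mod 4).
    Reduce coefficients mod 4: 1·t ≡ 0 (mod 4).
    So t ≡ 0 (mod 4).
    Then x = 126 + 221·0 = 126, valid modulo lcm(221, 4) = 884: x ≡ 126 (mod 884).
  Combine with x ≡ 6 (mod 19); new modulus lcm = 16796.
    Write x = 126 + 884·t and substitute into x ≡ 6 (mod 19): 884·t ≡ 6 − 126 = -120 (mod 19).
    Reduce coefficients mod 19: 10·t ≡ 13 (mod 19).
    The inverse of 10 mod 19 is 2 (since 10·2 = 20 = 1·19 + 1), so t ≡ 2·13 = 26 ≡ 7 (mod 19).
    Then x = 126 + 884·7 = 6314, valid modulo lcm(884, 19) = 16796: x ≡ 6314 (mod 16796).
Verify against each original: 6314 mod 17 = 7, 6314 mod 13 = 9, 6314 mod 4 = 2, 6314 mod 19 = 6.

x ≡ 6314 (mod 16796).


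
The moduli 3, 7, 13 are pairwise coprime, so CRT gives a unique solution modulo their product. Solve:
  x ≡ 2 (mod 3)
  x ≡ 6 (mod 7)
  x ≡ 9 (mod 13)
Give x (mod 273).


Moduli 3, 7, 13 are pairwise coprime; by CRT there is a unique solution modulo M = 3 · 7 · 13 = 273.
Solve pairwise, accumulating the modulus:
  Start with x ≡ 2 (mod 3).
  Combine with x ≡ 6 (mod 7): since gcd(3, 7) = 1, we get a unique residue mod 21.
    Write x = 2 + 3·t and substitute into x ≡ 6 (mod 7): 3·t ≡ 6 − 2 = 4 (mod 7).
    The inverse of 3 mod 7 is 5 (since 3·5 = 15 = 2·7 + 1), so t ≡ 5·4 = 20 ≡ 6 (mod 7).
    Then x = 2 + 3·6 = 20, valid modulo lcm(3, 7) = 21: x ≡ 20 (mod 21).
  Combine with x ≡ 9 (mod 13): since gcd(21, 13) = 1, we get a unique residue mod 273.
    Write x = 20 + 21·t and substitute into x ≡ 9 (mod 13): 21·t ≡ 9 − 20 = -11 (mod 13).
    Reduce coefficients mod 13: 8·t ≡ 2 (mod 13).
    The inverse of 8 mod 13 is 5 (since 8·5 = 40 = 3·13 + 1), so t ≡ 5·2 = 10 ≡ 10 (mod 13).
    Then x = 20 + 21·10 = 230, valid modulo lcm(21, 13) = 273: x ≡ 230 (mod 273).
Verify: 230 mod 3 = 2 ✓, 230 mod 7 = 6 ✓, 230 mod 13 = 9 ✓.

x ≡ 230 (mod 273).


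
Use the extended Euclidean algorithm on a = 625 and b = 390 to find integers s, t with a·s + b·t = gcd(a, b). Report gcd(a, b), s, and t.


Euclidean algorithm on (625, 390) — divide until remainder is 0:
  625 = 1 · 390 + 235
  390 = 1 · 235 + 155
  235 = 1 · 155 + 80
  155 = 1 · 80 + 75
  80 = 1 · 75 + 5
  75 = 15 · 5 + 0
gcd(625, 390) = 5.
Track Bezout coefficients alongside the remainders: start with r₀ = 625 = a·1 + b·0 (s = 1, t = 0) and r₁ = 390 = a·0 + b·1 (s = 0, t = 1); each new remainder r_{k+1} = r_{k-1} − q_k·r_k inherits s_{k+1} = s_{k-1} − q_k·s_k, t_{k+1} = t_{k-1} − q_k·t_k, so r_k = a·s_k + b·t_k at every step:
  q = 1: r = 235, s = 1 − 1·0 = 1, t = 0 − 1·1 = -1  (check: 625·1 + 390·(-1) = 235)
  q = 1: r = 155, s = 0 − 1·1 = -1, t = 1 − 1·(-1) = 2  (check: 625·(-1) + 390·2 = 155)
  q = 1: r = 80, s = 1 − 1·(-1) = 2, t = -1 − 1·2 = -3  (check: 625·2 + 390·(-3) = 80)
  q = 1: r = 75, s = -1 − 1·2 = -3, t = 2 − 1·(-3) = 5  (check: 625·(-3) + 390·5 = 75)
  q = 1: r = 5, s = 2 − 1·(-3) = 5, t = -3 − 1·5 = -8  (check: 625·5 + 390·(-8) = 5)
The row with r = 5 (the gcd) gives the Bezout coefficients s = 5, t = -8.
Result: 625 · (5) + 390 · (-8) = 5.

gcd(625, 390) = 5; s = 5, t = -8 (check: 625·5 + 390·(-8) = 5).


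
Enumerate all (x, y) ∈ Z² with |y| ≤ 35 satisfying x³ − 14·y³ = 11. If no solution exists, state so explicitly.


The equation is x³ - 14y³ = 11. For fixed y, x³ = 14·y³ + 11, so a solution requires the RHS to be a perfect cube.
Strategy: iterate y from -35 to 35, compute RHS = 14·y³ + 11, and check whether it is a (positive or negative) perfect cube.
Check small values of y:
  y = 0: RHS = 11 is not a perfect cube.
  y = 1: RHS = 25 is not a perfect cube.
  y = -1: RHS = -3 is not a perfect cube.
  y = 2: RHS = 123 is not a perfect cube.
  y = -2: RHS = -101 is not a perfect cube.
  y = 3: RHS = 389 is not a perfect cube.
  y = -3: RHS = -367 is not a perfect cube.
Continuing the search up to |y| = 35 finds no solutions either.
No (x, y) in the scanned range satisfies the equation.

No integer solutions with |y| ≤ 35.


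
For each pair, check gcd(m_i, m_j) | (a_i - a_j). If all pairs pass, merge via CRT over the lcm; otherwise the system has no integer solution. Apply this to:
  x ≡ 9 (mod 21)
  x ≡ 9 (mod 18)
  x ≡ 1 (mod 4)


Moduli 21, 18, 4 are not pairwise coprime, so CRT works modulo lcm(m_i) when all pairwise compatibility conditions hold.
Pairwise compatibility: gcd(m_i, m_j) must divide a_i - a_j for every pair.
Merge one congruence at a time:
  Start: x ≡ 9 (mod 21).
  Combine with x ≡ 9 (mod 18): gcd(21, 18) = 3; 9 - 9 = 0, which IS divisible by 3, so compatible.
    Write x = 9 + 21·t and substitute into x ≡ 9 (mod 18): 21·t ≡ 9 − 9 = 0 (mod 18).
    Divide the congruence (and modulus) by g = 3: 7·t ≡ 0 (mod 6).
    Reduce coefficients mod 6: 1·t ≡ 0 (mod 6).
    So t ≡ 0 (mod 6).
    Then x = 9 + 21·0 = 9, valid modulo lcm(21, 18) = 126: x ≡ 9 (mod 126).
  Combine with x ≡ 1 (mod 4): gcd(126, 4) = 2; 1 - 9 = -8, which IS divisible by 2, so compatible.
    Write x = 9 + 126·t and substitute into x ≡ 1 (mod 4): 126·t ≡ 1 − 9 = -8 (mod 4).
    Divide the congruence (and modulus) by g = 2: 63·t ≡ -4 (mod 2).
    Reduce coefficients mod 2: 1·t ≡ 0 (mod 2).
    So t ≡ 0 (mod 2).
    Then x = 9 + 126·0 = 9, valid modulo lcm(126, 4) = 252: x ≡ 9 (mod 252).
Verify: 9 mod 21 = 9, 9 mod 18 = 9, 9 mod 4 = 1.

x ≡ 9 (mod 252).


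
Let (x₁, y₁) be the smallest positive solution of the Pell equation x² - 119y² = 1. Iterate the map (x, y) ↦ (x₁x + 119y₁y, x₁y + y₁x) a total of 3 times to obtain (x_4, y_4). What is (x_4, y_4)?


Step 1: Find the fundamental solution (x₁, y₁) of x² - 119y² = 1.
  Expand √119 as a continued fraction. a₀ = ⌊√119⌋ = 10; iterate m_{k+1} = d_k·a_k − m_k, d_{k+1} = (119 − m_{k+1}²)/d_k, a_{k+1} = ⌊(a₀ + m_{k+1})/d_{k+1}⌋ (starting m₀ = 0, d₀ = 1), with convergents p_k = a_k·p_{k-1} + p_{k-2}, q_k = a_k·q_{k-1} + q_{k-2} (p₋₁ = 1, q₋₁ = 0):
  k = 0: a₀ = 10; p₀/q₀ = 10/1; p₀² − 119·q₀² = 100 − 119 = -19.
  k = 1: m = 10, d = 19, a = ⌊(10 + 10)/19⌋ = 1; p/q = (1·10 + 1)/(1·1 + 0) = 11/1; p² − 119·q² = 121 − 119 = 2.
  k = 2: m = 9, d = 2, a = ⌊(10 + 9)/2⌋ = 9; p/q = (9·11 + 10)/(9·1 + 1) = 109/10; p² − 119·q² = 11881 − 11900 = -19.
  k = 3: m = 9, d = 19, a = ⌊(10 + 9)/19⌋ = 1; p/q = (1·109 + 11)/(1·10 + 1) = 120/11; p² − 119·q² = 14400 − 14399 = 1.
  The first convergent with p² − 119·q² = 1 gives the fundamental solution (x₁, y₁) = (120, 11).
Step 2: Apply the recurrence (x_{n+1}, y_{n+1}) = (x₁x_n + 119y₁y_n, x₁y_n + y₁x_n) repeatedly.
  From (x_1, y_1) = (120, 11): x_2 = 120·120 + 119·11·11 = 28799; y_2 = 120·11 + 11·120 = 2640.
  From (x_2, y_2) = (28799, 2640): x_3 = 120·28799 + 119·11·2640 = 6911640; y_3 = 120·2640 + 11·28799 = 633589.
  From (x_3, y_3) = (6911640, 633589): x_4 = 120·6911640 + 119·11·633589 = 1658764801; y_4 = 120·633589 + 11·6911640 = 152058720.
Step 3: Verify x_4² - 119·y_4² = 2751500665036569601 - 2751500665036569600 = 1 (should be 1). ✓

(x_1, y_1) = (120, 11); (x_4, y_4) = (1658764801, 152058720).


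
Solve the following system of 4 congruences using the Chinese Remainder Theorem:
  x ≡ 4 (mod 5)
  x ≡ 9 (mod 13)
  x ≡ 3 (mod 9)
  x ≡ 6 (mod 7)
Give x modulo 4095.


Product of moduli M = 5 · 13 · 9 · 7 = 4095.
Merge one congruence at a time:
  Start: x ≡ 4 (mod 5).
  Combine with x ≡ 9 (mod 13); new modulus lcm = 65.
    Write x = 4 + 5·t and substitute into x ≡ 9 (mod 13): 5·t ≡ 9 − 4 = 5 (mod 13).
    The inverse of 5 mod 13 is 8 (since 5·8 = 40 = 3·13 + 1), so t ≡ 8·5 = 40 ≡ 1 (mod 13).
    Then x = 4 + 5·1 = 9, valid modulo lcm(5, 13) = 65: x ≡ 9 (mod 65).
  Combine with x ≡ 3 (mod 9); new modulus lcm = 585.
    Write x = 9 + 65·t and substitute into x ≡ 3 (mod 9): 65·t ≡ 3 − 9 = -6 (mod 9).
    Reduce coefficients mod 9: 2·t ≡ 3 (mod 9).
    The inverse of 2 mod 9 is 5 (since 2·5 = 10 = 1·9 + 1), so t ≡ 5·3 = 15 ≡ 6 (mod 9).
    Then x = 9 + 65·6 = 399, valid modulo lcm(65, 9) = 585: x ≡ 399 (mod 585).
  Combine with x ≡ 6 (mod 7); new modulus lcm = 4095.
    Write x = 399 + 585·t and substitute into x ≡ 6 (mod 7): 585·t ≡ 6 − 399 = -393 (mod 7).
    Reduce coefficients mod 7: 4·t ≡ 6 (mod 7).
    The inverse of 4 mod 7 is 2 (since 4·2 = 8 = 1·7 + 1), so t ≡ 2·6 = 12 ≡ 5 (mod 7).
    Then x = 399 + 585·5 = 3324, valid modulo lcm(585, 7) = 4095: x ≡ 3324 (mod 4095).
Verify against each original: 3324 mod 5 = 4, 3324 mod 13 = 9, 3324 mod 9 = 3, 3324 mod 7 = 6.

x ≡ 3324 (mod 4095).


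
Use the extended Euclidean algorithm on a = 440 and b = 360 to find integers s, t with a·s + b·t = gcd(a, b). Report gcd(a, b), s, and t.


Euclidean algorithm on (440, 360) — divide until remainder is 0:
  440 = 1 · 360 + 80
  360 = 4 · 80 + 40
  80 = 2 · 40 + 0
gcd(440, 360) = 40.
Track Bezout coefficients alongside the remainders: start with r₀ = 440 = a·1 + b·0 (s = 1, t = 0) and r₁ = 360 = a·0 + b·1 (s = 0, t = 1); each new remainder r_{k+1} = r_{k-1} − q_k·r_k inherits s_{k+1} = s_{k-1} − q_k·s_k, t_{k+1} = t_{k-1} − q_k·t_k, so r_k = a·s_k + b·t_k at every step:
  q = 1: r = 80, s = 1 − 1·0 = 1, t = 0 − 1·1 = -1  (check: 440·1 + 360·(-1) = 80)
  q = 4: r = 40, s = 0 − 4·1 = -4, t = 1 − 4·(-1) = 5  (check: 440·(-4) + 360·5 = 40)
The row with r = 40 (the gcd) gives the Bezout coefficients s = -4, t = 5.
Result: 440 · (-4) + 360 · (5) = 40.

gcd(440, 360) = 40; s = -4, t = 5 (check: 440·(-4) + 360·5 = 40).


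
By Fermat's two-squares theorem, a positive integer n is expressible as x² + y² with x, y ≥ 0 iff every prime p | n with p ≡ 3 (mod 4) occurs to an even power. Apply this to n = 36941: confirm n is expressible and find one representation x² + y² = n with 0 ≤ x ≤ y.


Step 1: Factor n = 36941 = 17 · 41 · 53.
Step 2: Check the mod-4 condition on each prime factor: 17 ≡ 1 (mod 4), exponent 1; 41 ≡ 1 (mod 4), exponent 1; 53 ≡ 1 (mod 4), exponent 1.
All primes ≡ 3 (mod 4) appear to even exponent (or don't appear), so by the two-squares theorem n IS expressible as a sum of two squares.
Step 3: Build a representation. Here n = 17 · 41 · 53 is a product of primes ≡ 1 (mod 4). Each prime p ≡ 1 (mod 4) is itself a sum of two squares; find a² by testing p − a² for a perfect square:
  17: 17 − 1² = 16 = 4² ⇒ 17 = 1² + 4².
  41: 41 − 1² = 40, 41 − 2² = 37, 41 − 3² = 32, 41 − 4² = 25 = 5² ⇒ 41 = 4² + 5².
  53: 53 − 1² = 52, 53 − 2² = 49 = 7² ⇒ 53 = 2² + 7².
  Combine using the Brahmagupta–Fibonacci identity (a² + b²)(c² + d²) = (ac − bd)² + (ad + bc)² = (ac + bd)² + (ad − bc)²:
  17 · 41 = 697: from (1² + 4²)(4² + 5²), take (1·4 − 4·5, 1·5 + 4·4) = (4 − 20, 5 + 16) = (-16, 21); dropping signs (only squares matter) gives (16, 21); check 16² + 21² = 256 + 441 = 697 ✓.
  697 · 53 = 36941: from (16² + 21²)(2² + 7²), take (16·2 − 21·7, 16·7 + 21·2) = (32 − 147, 112 + 42) = (-115, 154); dropping signs (only squares matter) gives (115, 154); check 115² + 154² = 13225 + 23716 = 36941 ✓.
Step 4: Order so x ≤ y and verify: 115² + 154² = 13225 + 23716 = 36941 = n. ✓

n = 36941 = 115² + 154² (one valid representation with x ≤ y).


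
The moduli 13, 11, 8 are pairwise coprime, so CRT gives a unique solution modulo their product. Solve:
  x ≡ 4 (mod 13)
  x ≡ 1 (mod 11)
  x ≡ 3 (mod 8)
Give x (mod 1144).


Moduli 13, 11, 8 are pairwise coprime; by CRT there is a unique solution modulo M = 13 · 11 · 8 = 1144.
Solve pairwise, accumulating the modulus:
  Start with x ≡ 4 (mod 13).
  Combine with x ≡ 1 (mod 11): since gcd(13, 11) = 1, we get a unique residue mod 143.
    Write x = 4 + 13·t and substitute into x ≡ 1 (mod 11): 13·t ≡ 1 − 4 = -3 (mod 11).
    Reduce coefficients mod 11: 2·t ≡ 8 (mod 11).
    The inverse of 2 mod 11 is 6 (since 2·6 = 12 = 1·11 + 1), so t ≡ 6·8 = 48 ≡ 4 (mod 11).
    Then x = 4 + 13·4 = 56, valid modulo lcm(13, 11) = 143: x ≡ 56 (mod 143).
  Combine with x ≡ 3 (mod 8): since gcd(143, 8) = 1, we get a unique residue mod 1144.
    Write x = 56 + 143·t and substitute into x ≡ 3 (mod 8): 143·t ≡ 3 − 56 = -53 (mod 8).
    Reduce coefficients mod 8: 7·t ≡ 3 (mod 8).
    The inverse of 7 mod 8 is 7 (since 7·7 = 49 = 6·8 + 1), so t ≡ 7·3 = 21 ≡ 5 (mod 8).
    Then x = 56 + 143·5 = 771, valid modulo lcm(143, 8) = 1144: x ≡ 771 (mod 1144).
Verify: 771 mod 13 = 4 ✓, 771 mod 11 = 1 ✓, 771 mod 8 = 3 ✓.

x ≡ 771 (mod 1144).


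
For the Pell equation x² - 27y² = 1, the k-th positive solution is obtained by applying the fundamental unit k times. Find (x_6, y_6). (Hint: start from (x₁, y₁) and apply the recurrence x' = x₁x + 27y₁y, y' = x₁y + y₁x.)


Step 1: Find the fundamental solution (x₁, y₁) of x² - 27y² = 1.
  Expand √27 as a continued fraction. a₀ = ⌊√27⌋ = 5; iterate m_{k+1} = d_k·a_k − m_k, d_{k+1} = (27 − m_{k+1}²)/d_k, a_{k+1} = ⌊(a₀ + m_{k+1})/d_{k+1}⌋ (starting m₀ = 0, d₀ = 1), with convergents p_k = a_k·p_{k-1} + p_{k-2}, q_k = a_k·q_{k-1} + q_{k-2} (p₋₁ = 1, q₋₁ = 0):
  k = 0: a₀ = 5; p₀/q₀ = 5/1; p₀² − 27·q₀² = 25 − 27 = -2.
  k = 1: m = 5, d = 2, a = ⌊(5 + 5)/2⌋ = 5; p/q = (5·5 + 1)/(5·1 + 0) = 26/5; p² − 27·q² = 676 − 675 = 1.
  The first convergent with p² − 27·q² = 1 gives the fundamental solution (x₁, y₁) = (26, 5).
Step 2: Apply the recurrence (x_{n+1}, y_{n+1}) = (x₁x_n + 27y₁y_n, x₁y_n + y₁x_n) repeatedly.
  From (x_1, y_1) = (26, 5): x_2 = 26·26 + 27·5·5 = 1351; y_2 = 26·5 + 5·26 = 260.
  From (x_2, y_2) = (1351, 260): x_3 = 26·1351 + 27·5·260 = 70226; y_3 = 26·260 + 5·1351 = 13515.
  From (x_3, y_3) = (70226, 13515): x_4 = 26·70226 + 27·5·13515 = 3650401; y_4 = 26·13515 + 5·70226 = 702520.
  From (x_4, y_4) = (3650401, 702520): x_5 = 26·3650401 + 27·5·702520 = 189750626; y_5 = 26·702520 + 5·3650401 = 36517525.
  From (x_5, y_5) = (189750626, 36517525): x_6 = 26·189750626 + 27·5·36517525 = 9863382151; y_6 = 26·36517525 + 5·189750626 = 1898208780.
Step 3: Verify x_6² - 27·y_6² = 97286307456665386801 - 97286307456665386800 = 1 (should be 1). ✓

(x_1, y_1) = (26, 5); (x_6, y_6) = (9863382151, 1898208780).


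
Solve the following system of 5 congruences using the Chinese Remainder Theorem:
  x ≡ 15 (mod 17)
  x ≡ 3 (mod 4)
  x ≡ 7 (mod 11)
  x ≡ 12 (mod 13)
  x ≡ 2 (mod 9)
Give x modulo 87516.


Product of moduli M = 17 · 4 · 11 · 13 · 9 = 87516.
Merge one congruence at a time:
  Start: x ≡ 15 (mod 17).
  Combine with x ≡ 3 (mod 4); new modulus lcm = 68.
    Write x = 15 + 17·t and substitute into x ≡ 3 (mod 4): 17·t ≡ 3 − 15 = -12 (mod 4).
    Reduce coefficients mod 4: 1·t ≡ 0 (mod 4).
    So t ≡ 0 (mod 4).
    Then x = 15 + 17·0 = 15, valid modulo lcm(17, 4) = 68: x ≡ 15 (mod 68).
  Combine with x ≡ 7 (mod 11); new modulus lcm = 748.
    Write x = 15 + 68·t and substitute into x ≡ 7 (mod 11): 68·t ≡ 7 − 15 = -8 (mod 11).
    Reduce coefficients mod 11: 2·t ≡ 3 (mod 11).
    The inverse of 2 mod 11 is 6 (since 2·6 = 12 = 1·11 + 1), so t ≡ 6·3 = 18 ≡ 7 (mod 11).
    Then x = 15 + 68·7 = 491, valid modulo lcm(68, 11) = 748: x ≡ 491 (mod 748).
  Combine with x ≡ 12 (mod 13); new modulus lcm = 9724.
    Write x = 491 + 748·t and substitute into x ≡ 12 (mod 13): 748·t ≡ 12 − 491 = -479 (mod 13).
    Reduce coefficients mod 13: 7·t ≡ 2 (mod 13).
    The inverse of 7 mod 13 is 2 (since 7·2 = 14 = 1·13 + 1), so t ≡ 2·2 = 4 ≡ 4 (mod 13).
    Then x = 491 + 748·4 = 3483, valid modulo lcm(748, 13) = 9724: x ≡ 3483 (mod 9724).
  Combine with x ≡ 2 (mod 9); new modulus lcm = 87516.
    Write x = 3483 + 9724·t and substitute into x ≡ 2 (mod 9): 9724·t ≡ 2 − 3483 = -3481 (mod 9).
    Reduce coefficients mod 9: 4·t ≡ 2 (mod 9).
    The inverse of 4 mod 9 is 7 (since 4·7 = 28 = 3·9 + 1), so t ≡ 7·2 = 14 ≡ 5 (mod 9).
    Then x = 3483 + 9724·5 = 52103, valid modulo lcm(9724, 9) = 87516: x ≡ 52103 (mod 87516).
Verify against each original: 52103 mod 17 = 15, 52103 mod 4 = 3, 52103 mod 11 = 7, 52103 mod 13 = 12, 52103 mod 9 = 2.

x ≡ 52103 (mod 87516).


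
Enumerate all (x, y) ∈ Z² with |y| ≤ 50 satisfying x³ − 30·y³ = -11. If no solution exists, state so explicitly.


The equation is x³ - 30y³ = -11. For fixed y, x³ = 30·y³ − 11, so a solution requires the RHS to be a perfect cube.
Strategy: iterate y from -50 to 50, compute RHS = 30·y³ − 11, and check whether it is a (positive or negative) perfect cube.
Check small values of y:
  y = 0: RHS = -11 is not a perfect cube.
  y = 1: RHS = 19 is not a perfect cube.
  y = -1: RHS = -41 is not a perfect cube.
  y = 2: RHS = 229 is not a perfect cube.
  y = -2: RHS = -251 is not a perfect cube.
  y = 3: RHS = 799 is not a perfect cube.
  y = -3: RHS = -821 is not a perfect cube.
Continuing the search up to |y| = 50 finds no solutions either.
No (x, y) in the scanned range satisfies the equation.

No integer solutions with |y| ≤ 50.


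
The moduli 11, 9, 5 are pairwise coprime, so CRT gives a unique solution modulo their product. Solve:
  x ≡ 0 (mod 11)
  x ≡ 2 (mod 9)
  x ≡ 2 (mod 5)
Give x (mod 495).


Moduli 11, 9, 5 are pairwise coprime; by CRT there is a unique solution modulo M = 11 · 9 · 5 = 495.
Solve pairwise, accumulating the modulus:
  Start with x ≡ 0 (mod 11).
  Combine with x ≡ 2 (mod 9): since gcd(11, 9) = 1, we get a unique residue mod 99.
    Write x = 0 + 11·t and substitute into x ≡ 2 (mod 9): 11·t ≡ 2 − 0 = 2 (mod 9).
    Reduce coefficients mod 9: 2·t ≡ 2 (mod 9).
    The inverse of 2 mod 9 is 5 (since 2·5 = 10 = 1·9 + 1), so t ≡ 5·2 = 10 ≡ 1 (mod 9).
    Then x = 0 + 11·1 = 11, valid modulo lcm(11, 9) = 99: x ≡ 11 (mod 99).
  Combine with x ≡ 2 (mod 5): since gcd(99, 5) = 1, we get a unique residue mod 495.
    Write x = 11 + 99·t and substitute into x ≡ 2 (mod 5): 99·t ≡ 2 − 11 = -9 (mod 5).
    Reduce coefficients mod 5: 4·t ≡ 1 (mod 5).
    The inverse of 4 mod 5 is 4 (since 4·4 = 16 = 3·5 + 1), so t ≡ 4·1 = 4 ≡ 4 (mod 5).
    Then x = 11 + 99·4 = 407, valid modulo lcm(99, 5) = 495: x ≡ 407 (mod 495).
Verify: 407 mod 11 = 0 ✓, 407 mod 9 = 2 ✓, 407 mod 5 = 2 ✓.

x ≡ 407 (mod 495).


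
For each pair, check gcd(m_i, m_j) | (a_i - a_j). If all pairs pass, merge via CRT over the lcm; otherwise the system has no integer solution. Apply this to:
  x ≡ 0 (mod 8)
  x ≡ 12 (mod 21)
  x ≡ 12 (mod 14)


Moduli 8, 21, 14 are not pairwise coprime, so CRT works modulo lcm(m_i) when all pairwise compatibility conditions hold.
Pairwise compatibility: gcd(m_i, m_j) must divide a_i - a_j for every pair.
Merge one congruence at a time:
  Start: x ≡ 0 (mod 8).
  Combine with x ≡ 12 (mod 21): gcd(8, 21) = 1; 12 - 0 = 12, which IS divisible by 1, so compatible.
    Write x = 0 + 8·t and substitute into x ≡ 12 (mod 21): 8·t ≡ 12 − 0 = 12 (mod 21).
    The inverse of 8 mod 21 is 8 (since 8·8 = 64 = 3·21 + 1), so t ≡ 8·12 = 96 ≡ 12 (mod 21).
    Then x = 0 + 8·12 = 96, valid modulo lcm(8, 21) = 168: x ≡ 96 (mod 168).
  Combine with x ≡ 12 (mod 14): gcd(168, 14) = 14; 12 - 96 = -84, which IS divisible by 14, so compatible.
    Write x = 96 + 168·t and substitute into x ≡ 12 (mod 14): 168·t ≡ 12 − 96 = -84 (mod 14).
    Divide the congruence (and modulus) by g = 14: 12·t ≡ -6 (mod 1).
    Modulo 1 every t works; take t = 0.
    Then x = 96 + 168·0 = 96, valid modulo lcm(168, 14) = 168: x ≡ 96 (mod 168).
Verify: 96 mod 8 = 0, 96 mod 21 = 12, 96 mod 14 = 12.

x ≡ 96 (mod 168).


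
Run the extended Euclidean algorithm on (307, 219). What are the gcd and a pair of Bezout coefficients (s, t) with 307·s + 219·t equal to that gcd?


Euclidean algorithm on (307, 219) — divide until remainder is 0:
  307 = 1 · 219 + 88
  219 = 2 · 88 + 43
  88 = 2 · 43 + 2
  43 = 21 · 2 + 1
  2 = 2 · 1 + 0
gcd(307, 219) = 1.
Track Bezout coefficients alongside the remainders: start with r₀ = 307 = a·1 + b·0 (s = 1, t = 0) and r₁ = 219 = a·0 + b·1 (s = 0, t = 1); each new remainder r_{k+1} = r_{k-1} − q_k·r_k inherits s_{k+1} = s_{k-1} − q_k·s_k, t_{k+1} = t_{k-1} − q_k·t_k, so r_k = a·s_k + b·t_k at every step:
  q = 1: r = 88, s = 1 − 1·0 = 1, t = 0 − 1·1 = -1  (check: 307·1 + 219·(-1) = 88)
  q = 2: r = 43, s = 0 − 2·1 = -2, t = 1 − 2·(-1) = 3  (check: 307·(-2) + 219·3 = 43)
  q = 2: r = 2, s = 1 − 2·(-2) = 5, t = -1 − 2·3 = -7  (check: 307·5 + 219·(-7) = 2)
  q = 21: r = 1, s = -2 − 21·5 = -107, t = 3 − 21·(-7) = 150  (check: 307·(-107) + 219·150 = 1)
The row with r = 1 (the gcd) gives the Bezout coefficients s = -107, t = 150.
Result: 307 · (-107) + 219 · (150) = 1.

gcd(307, 219) = 1; s = -107, t = 150 (check: 307·(-107) + 219·150 = 1).


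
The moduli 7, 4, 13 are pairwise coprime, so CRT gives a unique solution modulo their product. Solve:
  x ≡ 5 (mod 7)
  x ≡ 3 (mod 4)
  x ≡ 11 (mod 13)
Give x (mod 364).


Moduli 7, 4, 13 are pairwise coprime; by CRT there is a unique solution modulo M = 7 · 4 · 13 = 364.
Solve pairwise, accumulating the modulus:
  Start with x ≡ 5 (mod 7).
  Combine with x ≡ 3 (mod 4): since gcd(7, 4) = 1, we get a unique residue mod 28.
    Write x = 5 + 7·t and substitute into x ≡ 3 (mod 4): 7·t ≡ 3 − 5 = -2 (mod 4).
    Reduce coefficients mod 4: 3·t ≡ 2 (mod 4).
    The inverse of 3 mod 4 is 3 (since 3·3 = 9 = 2·4 + 1), so t ≡ 3·2 = 6 ≡ 2 (mod 4).
    Then x = 5 + 7·2 = 19, valid modulo lcm(7, 4) = 28: x ≡ 19 (mod 28).
  Combine with x ≡ 11 (mod 13): since gcd(28, 13) = 1, we get a unique residue mod 364.
    Write x = 19 + 28·t and substitute into x ≡ 11 (mod 13): 28·t ≡ 11 − 19 = -8 (mod 13).
    Reduce coefficients mod 13: 2·t ≡ 5 (mod 13).
    The inverse of 2 mod 13 is 7 (since 2·7 = 14 = 1·13 + 1), so t ≡ 7·5 = 35 ≡ 9 (mod 13).
    Then x = 19 + 28·9 = 271, valid modulo lcm(28, 13) = 364: x ≡ 271 (mod 364).
Verify: 271 mod 7 = 5 ✓, 271 mod 4 = 3 ✓, 271 mod 13 = 11 ✓.

x ≡ 271 (mod 364).


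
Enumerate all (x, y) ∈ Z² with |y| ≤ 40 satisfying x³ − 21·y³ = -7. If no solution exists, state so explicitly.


The equation is x³ - 21y³ = -7. For fixed y, x³ = 21·y³ − 7, so a solution requires the RHS to be a perfect cube.
Strategy: iterate y from -40 to 40, compute RHS = 21·y³ − 7, and check whether it is a (positive or negative) perfect cube.
Check small values of y:
  y = 0: RHS = -7 is not a perfect cube.
  y = 1: RHS = 14 is not a perfect cube.
  y = -1: RHS = -28 is not a perfect cube.
  y = 2: RHS = 161 is not a perfect cube.
  y = -2: RHS = -175 is not a perfect cube.
  y = 3: RHS = 560 is not a perfect cube.
  y = -3: RHS = -574 is not a perfect cube.
Continuing the search up to |y| = 40 finds no solutions either.
No (x, y) in the scanned range satisfies the equation.

No integer solutions with |y| ≤ 40.


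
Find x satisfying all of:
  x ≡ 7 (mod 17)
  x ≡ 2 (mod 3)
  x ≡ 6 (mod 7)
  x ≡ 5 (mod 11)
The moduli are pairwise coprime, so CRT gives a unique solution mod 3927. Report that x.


Product of moduli M = 17 · 3 · 7 · 11 = 3927.
Merge one congruence at a time:
  Start: x ≡ 7 (mod 17).
  Combine with x ≡ 2 (mod 3); new modulus lcm = 51.
    Write x = 7 + 17·t and substitute into x ≡ 2 (mod 3): 17·t ≡ 2 − 7 = -5 (mod 3).
    Reduce coefficients mod 3: 2·t ≡ 1 (mod 3).
    The inverse of 2 mod 3 is 2 (since 2·2 = 4 = 1·3 + 1), so t ≡ 2·1 = 2 ≡ 2 (mod 3).
    Then x = 7 + 17·2 = 41, valid modulo lcm(17, 3) = 51: x ≡ 41 (mod 51).
  Combine with x ≡ 6 (mod 7); new modulus lcm = 357.
    Write x = 41 + 51·t and substitute into x ≡ 6 (mod 7): 51·t ≡ 6 − 41 = -35 (mod 7).
    Reduce coefficients mod 7: 2·t ≡ 0 (mod 7).
    The inverse of 2 mod 7 is 4 (since 2·4 = 8 = 1·7 + 1), so t ≡ 4·0 = 0 ≡ 0 (mod 7).
    Then x = 41 + 51·0 = 41, valid modulo lcm(51, 7) = 357: x ≡ 41 (mod 357).
  Combine with x ≡ 5 (mod 11); new modulus lcm = 3927.
    Write x = 41 + 357·t and substitute into x ≡ 5 (mod 11): 357·t ≡ 5 − 41 = -36 (mod 11).
    Reduce coefficients mod 11: 5·t ≡ 8 (mod 11).
    The inverse of 5 mod 11 is 9 (since 5·9 = 45 = 4·11 + 1), so t ≡ 9·8 = 72 ≡ 6 (mod 11).
    Then x = 41 + 357·6 = 2183, valid modulo lcm(357, 11) = 3927: x ≡ 2183 (mod 3927).
Verify against each original: 2183 mod 17 = 7, 2183 mod 3 = 2, 2183 mod 7 = 6, 2183 mod 11 = 5.

x ≡ 2183 (mod 3927).


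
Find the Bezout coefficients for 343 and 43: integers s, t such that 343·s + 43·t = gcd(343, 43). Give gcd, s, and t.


Euclidean algorithm on (343, 43) — divide until remainder is 0:
  343 = 7 · 43 + 42
  43 = 1 · 42 + 1
  42 = 42 · 1 + 0
gcd(343, 43) = 1.
Track Bezout coefficients alongside the remainders: start with r₀ = 343 = a·1 + b·0 (s = 1, t = 0) and r₁ = 43 = a·0 + b·1 (s = 0, t = 1); each new remainder r_{k+1} = r_{k-1} − q_k·r_k inherits s_{k+1} = s_{k-1} − q_k·s_k, t_{k+1} = t_{k-1} − q_k·t_k, so r_k = a·s_k + b·t_k at every step:
  q = 7: r = 42, s = 1 − 7·0 = 1, t = 0 − 7·1 = -7  (check: 343·1 + 43·(-7) = 42)
  q = 1: r = 1, s = 0 − 1·1 = -1, t = 1 − 1·(-7) = 8  (check: 343·(-1) + 43·8 = 1)
The row with r = 1 (the gcd) gives the Bezout coefficients s = -1, t = 8.
Result: 343 · (-1) + 43 · (8) = 1.

gcd(343, 43) = 1; s = -1, t = 8 (check: 343·(-1) + 43·8 = 1).


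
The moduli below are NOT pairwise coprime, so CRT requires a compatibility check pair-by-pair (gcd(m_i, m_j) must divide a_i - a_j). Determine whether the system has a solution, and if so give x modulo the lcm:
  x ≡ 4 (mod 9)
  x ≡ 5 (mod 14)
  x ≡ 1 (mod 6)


Moduli 9, 14, 6 are not pairwise coprime, so CRT works modulo lcm(m_i) when all pairwise compatibility conditions hold.
Pairwise compatibility: gcd(m_i, m_j) must divide a_i - a_j for every pair.
Merge one congruence at a time:
  Start: x ≡ 4 (mod 9).
  Combine with x ≡ 5 (mod 14): gcd(9, 14) = 1; 5 - 4 = 1, which IS divisible by 1, so compatible.
    Write x = 4 + 9·t and substitute into x ≡ 5 (mod 14): 9·t ≡ 5 − 4 = 1 (mod 14).
    The inverse of 9 mod 14 is 11 (since 9·11 = 99 = 7·14 + 1), so t ≡ 11·1 = 11 ≡ 11 (mod 14).
    Then x = 4 + 9·11 = 103, valid modulo lcm(9, 14) = 126: x ≡ 103 (mod 126).
  Combine with x ≡ 1 (mod 6): gcd(126, 6) = 6; 1 - 103 = -102, which IS divisible by 6, so compatible.
    Write x = 103 + 126·t and substitute into x ≡ 1 (mod 6): 126·t ≡ 1 − 103 = -102 (mod 6).
    Divide the congruence (and modulus) by g = 6: 21·t ≡ -17 (mod 1).
    Modulo 1 every t works; take t = 0.
    Then x = 103 + 126·0 = 103, valid modulo lcm(126, 6) = 126: x ≡ 103 (mod 126).
Verify: 103 mod 9 = 4, 103 mod 14 = 5, 103 mod 6 = 1.

x ≡ 103 (mod 126).


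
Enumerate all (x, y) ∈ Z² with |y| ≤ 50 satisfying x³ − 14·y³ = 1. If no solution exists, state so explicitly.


The equation is x³ - 14y³ = 1. For fixed y, x³ = 14·y³ + 1, so a solution requires the RHS to be a perfect cube.
Strategy: iterate y from -50 to 50, compute RHS = 14·y³ + 1, and check whether it is a (positive or negative) perfect cube.
Check small values of y:
  y = 0: RHS = 1 = (1)³ ⇒ x = 1 works.
  y = 1: RHS = 15 is not a perfect cube.
  y = -1: RHS = -13 is not a perfect cube.
  y = 2: RHS = 113 is not a perfect cube.
  y = -2: RHS = -111 is not a perfect cube.
  y = 3: RHS = 379 is not a perfect cube.
  y = -3: RHS = -377 is not a perfect cube.
Continuing the search up to |y| = 50 finds no further solutions beyond those listed.
Collected solutions: (1, 0).

Solutions (with |y| ≤ 50): (1, 0).
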